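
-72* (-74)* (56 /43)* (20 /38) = 2983680/817 = 3652.00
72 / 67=1.07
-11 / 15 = -0.73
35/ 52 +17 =919/52 = 17.67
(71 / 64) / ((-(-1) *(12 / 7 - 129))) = -0.01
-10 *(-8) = 80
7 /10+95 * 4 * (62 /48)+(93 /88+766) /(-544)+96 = 586.12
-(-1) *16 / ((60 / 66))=88/5 = 17.60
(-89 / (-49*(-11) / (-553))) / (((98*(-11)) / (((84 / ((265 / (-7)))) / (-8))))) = -0.02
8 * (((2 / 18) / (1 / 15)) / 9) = 40/27 = 1.48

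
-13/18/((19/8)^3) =-3328/61731 = -0.05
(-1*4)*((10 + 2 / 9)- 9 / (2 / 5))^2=-48841/81 = -602.98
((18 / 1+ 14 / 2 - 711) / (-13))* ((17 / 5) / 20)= 8.97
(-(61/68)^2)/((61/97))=-5917/4624 = -1.28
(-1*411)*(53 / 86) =-21783/86 = -253.29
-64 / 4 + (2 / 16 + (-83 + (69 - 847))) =-7015/8 = -876.88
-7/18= -0.39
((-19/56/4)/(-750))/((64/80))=19/134400 = 0.00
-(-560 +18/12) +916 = 2949/2 = 1474.50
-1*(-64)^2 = -4096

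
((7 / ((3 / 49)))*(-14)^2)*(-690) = -15462440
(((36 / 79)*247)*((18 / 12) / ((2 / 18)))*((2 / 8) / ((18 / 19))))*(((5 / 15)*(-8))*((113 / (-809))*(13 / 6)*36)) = 744553836/63911 = 11649.85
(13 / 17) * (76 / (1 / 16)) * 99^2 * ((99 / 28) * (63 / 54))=639103608/17 = 37594329.88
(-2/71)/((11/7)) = -14/781 = -0.02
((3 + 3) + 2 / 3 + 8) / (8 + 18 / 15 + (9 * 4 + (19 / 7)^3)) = 75460/335439 = 0.22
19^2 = 361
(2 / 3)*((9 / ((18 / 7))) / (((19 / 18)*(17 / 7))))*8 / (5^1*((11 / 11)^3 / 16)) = 23.30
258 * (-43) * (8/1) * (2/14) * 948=-84136896/7 = -12019556.57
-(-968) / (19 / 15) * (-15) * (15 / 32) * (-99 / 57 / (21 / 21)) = 13476375/1444 = 9332.67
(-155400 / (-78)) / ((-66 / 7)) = -90650/429 = -211.31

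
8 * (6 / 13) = 3.69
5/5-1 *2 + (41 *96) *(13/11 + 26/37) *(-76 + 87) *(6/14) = 34967.09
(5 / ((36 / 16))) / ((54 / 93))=310/81 = 3.83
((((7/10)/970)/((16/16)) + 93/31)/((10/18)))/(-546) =-6717/679000 = -0.01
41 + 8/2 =45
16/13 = 1.23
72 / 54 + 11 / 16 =97/48 = 2.02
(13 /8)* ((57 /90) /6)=247/1440 = 0.17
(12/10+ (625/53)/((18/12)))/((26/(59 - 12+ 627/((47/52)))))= 125396426/485745 = 258.15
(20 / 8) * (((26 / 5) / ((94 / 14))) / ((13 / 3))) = 21/47 = 0.45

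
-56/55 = -1.02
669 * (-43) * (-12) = 345204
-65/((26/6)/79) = -1185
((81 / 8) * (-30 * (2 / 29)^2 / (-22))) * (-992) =-65.14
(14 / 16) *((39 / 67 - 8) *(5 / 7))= -2485/536 = -4.64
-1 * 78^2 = -6084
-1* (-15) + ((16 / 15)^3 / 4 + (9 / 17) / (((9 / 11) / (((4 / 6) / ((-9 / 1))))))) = 291761/19125 = 15.26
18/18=1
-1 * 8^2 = -64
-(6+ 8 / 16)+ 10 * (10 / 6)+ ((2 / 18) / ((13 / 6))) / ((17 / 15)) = 13541/1326 = 10.21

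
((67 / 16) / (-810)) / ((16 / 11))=-737/207360 = 0.00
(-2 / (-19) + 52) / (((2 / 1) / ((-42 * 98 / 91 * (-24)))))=6985440/247 = 28281.13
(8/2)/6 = 2/3 = 0.67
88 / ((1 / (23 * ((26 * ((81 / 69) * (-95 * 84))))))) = -492972480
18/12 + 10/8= 11/4 = 2.75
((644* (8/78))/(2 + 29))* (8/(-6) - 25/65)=-172592/47151 = -3.66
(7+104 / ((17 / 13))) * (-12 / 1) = -17652/17 = -1038.35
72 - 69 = 3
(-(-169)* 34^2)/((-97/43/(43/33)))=-361228036/3201 = -112848.50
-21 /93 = -7/31 = -0.23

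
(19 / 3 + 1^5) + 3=31/3 = 10.33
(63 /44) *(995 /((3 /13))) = 271635/44 = 6173.52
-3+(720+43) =760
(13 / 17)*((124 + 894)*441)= 5836194/17 = 343305.53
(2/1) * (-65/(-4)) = 65/2 = 32.50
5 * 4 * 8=160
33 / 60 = 11/20 = 0.55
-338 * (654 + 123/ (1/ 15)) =-844662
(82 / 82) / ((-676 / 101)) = -0.15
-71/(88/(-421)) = 29891/88 = 339.67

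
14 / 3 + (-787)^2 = 1858121/3 = 619373.67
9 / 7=1.29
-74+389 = 315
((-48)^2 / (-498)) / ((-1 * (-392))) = -48/4067 = -0.01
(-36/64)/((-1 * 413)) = 9/6608 = 0.00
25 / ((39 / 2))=50/39 = 1.28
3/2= 1.50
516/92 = 129/23 = 5.61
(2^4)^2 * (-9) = -2304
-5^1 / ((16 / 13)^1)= -65/16 = -4.06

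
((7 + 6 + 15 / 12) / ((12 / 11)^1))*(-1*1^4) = -209/16 = -13.06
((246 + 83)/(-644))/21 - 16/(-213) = 6967/137172 = 0.05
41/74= 0.55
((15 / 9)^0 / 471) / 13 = 1/6123 = 0.00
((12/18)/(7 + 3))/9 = 1/135 = 0.01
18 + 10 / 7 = 136/7 = 19.43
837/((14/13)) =10881/14 = 777.21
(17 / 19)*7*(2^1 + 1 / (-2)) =9.39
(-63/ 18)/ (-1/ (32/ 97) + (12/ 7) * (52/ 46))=18032/5633 = 3.20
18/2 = 9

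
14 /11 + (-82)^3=-6065034/11 = -551366.73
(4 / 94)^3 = 8/103823 = 0.00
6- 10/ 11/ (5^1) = 64/11 = 5.82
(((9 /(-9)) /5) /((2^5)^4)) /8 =-1/41943040 = 0.00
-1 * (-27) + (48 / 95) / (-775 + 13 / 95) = 496869/18403 = 27.00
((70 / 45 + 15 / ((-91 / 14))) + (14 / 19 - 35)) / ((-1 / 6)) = 155678/741 = 210.09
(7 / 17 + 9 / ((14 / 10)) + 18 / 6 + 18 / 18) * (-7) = -1290/17 = -75.88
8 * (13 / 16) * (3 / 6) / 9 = 13/36 = 0.36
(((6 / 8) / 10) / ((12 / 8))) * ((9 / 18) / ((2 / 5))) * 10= 5/8 = 0.62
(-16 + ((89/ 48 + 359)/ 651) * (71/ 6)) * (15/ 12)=-8850085/749952 = -11.80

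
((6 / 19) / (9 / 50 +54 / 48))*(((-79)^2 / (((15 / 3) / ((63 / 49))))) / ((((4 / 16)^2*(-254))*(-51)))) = 3994240/8327263 = 0.48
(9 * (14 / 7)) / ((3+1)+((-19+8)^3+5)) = -0.01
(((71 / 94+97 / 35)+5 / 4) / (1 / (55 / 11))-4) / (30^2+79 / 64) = 418672/18976391 = 0.02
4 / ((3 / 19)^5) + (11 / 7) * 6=69346810/1701 = 40768.26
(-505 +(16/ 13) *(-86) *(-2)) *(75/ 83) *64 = -16962.37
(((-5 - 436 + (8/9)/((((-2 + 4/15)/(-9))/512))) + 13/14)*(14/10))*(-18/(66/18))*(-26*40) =13744944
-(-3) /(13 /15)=45/13 = 3.46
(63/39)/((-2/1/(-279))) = 5859/26 = 225.35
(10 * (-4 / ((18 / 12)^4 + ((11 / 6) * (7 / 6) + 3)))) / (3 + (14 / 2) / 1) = -0.39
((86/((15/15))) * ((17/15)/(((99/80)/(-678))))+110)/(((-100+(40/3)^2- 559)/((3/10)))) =33.22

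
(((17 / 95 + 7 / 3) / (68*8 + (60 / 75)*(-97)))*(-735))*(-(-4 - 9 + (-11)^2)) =4736340/11077 = 427.58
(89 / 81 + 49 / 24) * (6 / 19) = 0.99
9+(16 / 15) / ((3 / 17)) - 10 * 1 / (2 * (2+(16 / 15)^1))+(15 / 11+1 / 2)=173936/11385 = 15.28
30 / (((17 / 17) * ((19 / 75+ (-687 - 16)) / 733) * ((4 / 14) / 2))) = -5772375/26353 = -219.04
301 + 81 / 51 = 5144/17 = 302.59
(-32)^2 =1024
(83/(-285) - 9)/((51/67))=-177416/14535 = -12.21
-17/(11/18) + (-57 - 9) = -1032/11 = -93.82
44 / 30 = 22/15 = 1.47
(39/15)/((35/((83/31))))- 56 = -302721/5425 = -55.80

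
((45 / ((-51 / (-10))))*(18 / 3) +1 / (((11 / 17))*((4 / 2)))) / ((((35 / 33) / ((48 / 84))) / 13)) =376.22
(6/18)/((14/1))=1/42 = 0.02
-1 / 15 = -0.07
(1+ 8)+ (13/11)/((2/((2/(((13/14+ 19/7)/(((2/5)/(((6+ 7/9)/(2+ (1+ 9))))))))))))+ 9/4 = 2618991/228140 = 11.48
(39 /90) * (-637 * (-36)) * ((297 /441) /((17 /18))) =7086.07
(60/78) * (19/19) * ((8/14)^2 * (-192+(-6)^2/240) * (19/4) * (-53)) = 7727718/637 = 12131.43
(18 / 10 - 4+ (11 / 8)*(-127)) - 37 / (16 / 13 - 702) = -6441579/36440 = -176.77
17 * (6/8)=12.75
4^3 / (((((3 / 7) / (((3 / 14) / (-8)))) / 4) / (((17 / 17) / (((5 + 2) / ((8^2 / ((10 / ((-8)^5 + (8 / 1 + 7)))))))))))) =2395648/5 = 479129.60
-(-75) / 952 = 75/952 = 0.08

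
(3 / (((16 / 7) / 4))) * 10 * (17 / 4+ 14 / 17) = 36225/136 = 266.36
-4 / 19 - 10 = -194/19 = -10.21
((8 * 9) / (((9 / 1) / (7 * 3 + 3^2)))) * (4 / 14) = 480/7 = 68.57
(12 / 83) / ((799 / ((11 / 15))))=44/331585 = 0.00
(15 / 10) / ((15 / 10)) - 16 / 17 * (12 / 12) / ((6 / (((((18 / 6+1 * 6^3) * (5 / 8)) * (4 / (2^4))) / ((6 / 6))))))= -297/68 = -4.37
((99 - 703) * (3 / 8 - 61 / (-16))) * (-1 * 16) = 40468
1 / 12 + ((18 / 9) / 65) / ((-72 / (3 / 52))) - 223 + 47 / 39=-8992621/40560 = -221.71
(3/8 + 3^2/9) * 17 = 187/8 = 23.38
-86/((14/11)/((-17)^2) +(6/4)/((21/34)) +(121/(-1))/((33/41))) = 2870637/4936840 = 0.58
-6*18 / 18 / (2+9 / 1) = -6/11 = -0.55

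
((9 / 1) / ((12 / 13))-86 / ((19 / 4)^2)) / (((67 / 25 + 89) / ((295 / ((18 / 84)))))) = 89.17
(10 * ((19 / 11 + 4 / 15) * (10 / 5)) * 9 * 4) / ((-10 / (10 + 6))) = -126336/55 = -2297.02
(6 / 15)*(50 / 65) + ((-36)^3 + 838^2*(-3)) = -27994040/13 = -2153387.69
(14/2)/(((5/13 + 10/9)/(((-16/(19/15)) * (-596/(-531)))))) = -371904/5605 = -66.35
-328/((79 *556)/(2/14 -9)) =5084/76867 = 0.07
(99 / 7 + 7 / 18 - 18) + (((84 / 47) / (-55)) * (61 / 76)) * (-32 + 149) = -40347757/6188490 = -6.52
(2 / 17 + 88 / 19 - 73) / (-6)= 22045/1938 = 11.38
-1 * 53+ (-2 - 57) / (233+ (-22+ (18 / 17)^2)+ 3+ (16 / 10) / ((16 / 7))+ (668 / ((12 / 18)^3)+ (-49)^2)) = -373155382/7039059 = -53.01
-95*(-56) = 5320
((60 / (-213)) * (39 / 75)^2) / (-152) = 169/337250 = 0.00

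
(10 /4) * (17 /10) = 17/4 = 4.25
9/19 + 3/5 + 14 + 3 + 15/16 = 28897/1520 = 19.01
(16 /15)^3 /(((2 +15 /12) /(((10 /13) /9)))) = 32768/1026675 = 0.03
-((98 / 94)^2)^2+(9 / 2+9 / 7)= 314546947/68315534 = 4.60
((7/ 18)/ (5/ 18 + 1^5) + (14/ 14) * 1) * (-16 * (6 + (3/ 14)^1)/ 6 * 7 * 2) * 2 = -13920/23 = -605.22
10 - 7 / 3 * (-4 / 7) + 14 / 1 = 76/3 = 25.33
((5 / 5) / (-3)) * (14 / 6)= -7/9 = -0.78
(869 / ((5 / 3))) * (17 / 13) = 44319/65 = 681.83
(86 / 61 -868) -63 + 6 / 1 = -56339/61 = -923.59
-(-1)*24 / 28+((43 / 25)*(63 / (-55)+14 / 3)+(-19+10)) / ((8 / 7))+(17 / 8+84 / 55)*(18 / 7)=443123/57750 = 7.67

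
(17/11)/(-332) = -17/3652 = 0.00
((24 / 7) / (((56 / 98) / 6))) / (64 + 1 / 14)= 168/299 = 0.56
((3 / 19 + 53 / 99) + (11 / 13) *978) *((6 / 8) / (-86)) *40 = -101263750/350493 = -288.92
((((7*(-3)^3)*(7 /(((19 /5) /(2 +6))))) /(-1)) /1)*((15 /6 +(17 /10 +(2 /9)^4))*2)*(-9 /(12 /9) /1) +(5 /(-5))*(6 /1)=-27021782/171 = -158022.12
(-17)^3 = -4913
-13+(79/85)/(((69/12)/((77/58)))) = -724869/56695 = -12.79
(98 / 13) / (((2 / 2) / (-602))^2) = 35515592/13 = 2731968.62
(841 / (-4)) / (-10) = 21.02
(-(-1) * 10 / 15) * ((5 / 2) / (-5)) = -1/3 = -0.33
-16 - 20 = -36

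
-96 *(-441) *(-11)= -465696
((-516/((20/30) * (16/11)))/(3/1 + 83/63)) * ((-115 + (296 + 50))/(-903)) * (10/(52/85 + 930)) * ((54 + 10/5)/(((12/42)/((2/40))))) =16808715/5062528 = 3.32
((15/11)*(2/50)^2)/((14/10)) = 3/1925 = 0.00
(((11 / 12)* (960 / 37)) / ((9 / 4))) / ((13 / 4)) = 14080/4329 = 3.25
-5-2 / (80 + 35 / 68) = -27511/5475 = -5.02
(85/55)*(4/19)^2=272/3971 = 0.07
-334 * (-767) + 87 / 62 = 15883123/62 = 256179.40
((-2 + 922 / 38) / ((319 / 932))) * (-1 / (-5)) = 394236/30305 = 13.01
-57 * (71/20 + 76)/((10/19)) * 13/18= -7466563/1200 = -6222.14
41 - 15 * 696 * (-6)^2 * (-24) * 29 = 261584681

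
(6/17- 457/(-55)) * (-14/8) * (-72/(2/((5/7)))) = 72891/187 = 389.79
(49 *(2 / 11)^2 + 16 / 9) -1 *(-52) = 55.40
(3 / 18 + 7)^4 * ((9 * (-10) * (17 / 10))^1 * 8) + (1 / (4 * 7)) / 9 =-3228867.61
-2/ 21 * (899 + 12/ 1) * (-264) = 160336/7 = 22905.14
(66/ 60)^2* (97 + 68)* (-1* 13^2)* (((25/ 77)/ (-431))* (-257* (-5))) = 394154475/12068 = 32661.13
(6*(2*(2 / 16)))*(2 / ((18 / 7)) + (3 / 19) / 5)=346/285 = 1.21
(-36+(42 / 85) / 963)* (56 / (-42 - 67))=55005776/2974065 = 18.50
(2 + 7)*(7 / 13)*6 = 378/13 = 29.08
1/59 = 0.02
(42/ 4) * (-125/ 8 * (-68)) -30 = 44505/4 = 11126.25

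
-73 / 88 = -0.83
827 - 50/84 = 34709/42 = 826.40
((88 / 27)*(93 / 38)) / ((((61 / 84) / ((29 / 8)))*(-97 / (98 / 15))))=-13567708/5059035 = -2.68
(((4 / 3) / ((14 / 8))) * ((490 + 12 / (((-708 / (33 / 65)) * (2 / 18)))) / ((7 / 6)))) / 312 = 7515412/7328685 = 1.03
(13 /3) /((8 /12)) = 13/2 = 6.50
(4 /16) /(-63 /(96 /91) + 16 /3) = -24/5221 = 0.00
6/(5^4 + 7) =3/316 = 0.01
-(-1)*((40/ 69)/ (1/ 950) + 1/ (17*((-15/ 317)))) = 3222709/5865 = 549.48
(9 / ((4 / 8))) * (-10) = -180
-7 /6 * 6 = -7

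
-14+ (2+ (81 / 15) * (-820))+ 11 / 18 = -79909/18 = -4439.39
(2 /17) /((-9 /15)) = -10/51 = -0.20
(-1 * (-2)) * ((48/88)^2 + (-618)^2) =92425680/121 = 763848.60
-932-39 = -971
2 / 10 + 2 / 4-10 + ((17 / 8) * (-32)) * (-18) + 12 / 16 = 24309/20 = 1215.45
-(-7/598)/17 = 7/10166 = 0.00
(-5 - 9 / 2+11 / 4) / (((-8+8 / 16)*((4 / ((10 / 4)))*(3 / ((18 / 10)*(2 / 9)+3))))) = 51/80 = 0.64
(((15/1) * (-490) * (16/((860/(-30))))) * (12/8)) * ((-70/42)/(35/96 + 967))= -42336000/3993281 = -10.60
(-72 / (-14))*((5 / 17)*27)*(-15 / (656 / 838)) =-782.57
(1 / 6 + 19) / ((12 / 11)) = 1265/72 = 17.57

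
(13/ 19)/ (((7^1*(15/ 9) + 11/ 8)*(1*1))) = 312/5947 = 0.05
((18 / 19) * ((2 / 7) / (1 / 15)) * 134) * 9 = 651240/133 = 4896.54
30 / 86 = 15/43 = 0.35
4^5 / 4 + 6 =262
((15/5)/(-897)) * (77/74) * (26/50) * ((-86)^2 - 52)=-282744/21275 = -13.29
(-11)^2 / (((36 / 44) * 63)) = 1331/567 = 2.35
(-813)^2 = 660969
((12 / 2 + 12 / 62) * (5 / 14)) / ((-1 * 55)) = -96/2387 = -0.04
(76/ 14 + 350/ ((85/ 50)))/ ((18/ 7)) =1397/17 = 82.18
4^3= 64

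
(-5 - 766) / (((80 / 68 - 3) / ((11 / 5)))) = 144177/155 = 930.17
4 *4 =16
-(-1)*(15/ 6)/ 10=1/4 = 0.25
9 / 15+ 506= 2533/5 = 506.60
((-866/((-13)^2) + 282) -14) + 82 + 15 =60819/169 = 359.88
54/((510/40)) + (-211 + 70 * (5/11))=-32715/187 = -174.95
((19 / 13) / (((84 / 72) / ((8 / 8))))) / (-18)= -19/273 = -0.07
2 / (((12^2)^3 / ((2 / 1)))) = 1/746496 = 0.00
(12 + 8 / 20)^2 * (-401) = -1541444/25 = -61657.76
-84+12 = -72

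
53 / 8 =6.62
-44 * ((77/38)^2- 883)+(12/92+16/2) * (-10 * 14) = 311637139/8303 = 37533.08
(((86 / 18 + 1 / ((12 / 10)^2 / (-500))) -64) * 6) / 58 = -3658/87 = -42.05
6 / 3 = 2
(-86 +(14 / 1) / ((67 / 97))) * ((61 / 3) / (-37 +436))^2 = -5462428/31999401 = -0.17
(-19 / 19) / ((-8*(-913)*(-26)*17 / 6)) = 3/1614184 = 0.00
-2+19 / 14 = -9/14 = -0.64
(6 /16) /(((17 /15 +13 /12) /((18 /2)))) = 1.52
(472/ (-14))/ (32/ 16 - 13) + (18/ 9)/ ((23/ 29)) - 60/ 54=71336/15939 = 4.48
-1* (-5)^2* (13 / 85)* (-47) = 3055/17 = 179.71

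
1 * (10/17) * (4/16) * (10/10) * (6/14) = 15/238 = 0.06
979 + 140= 1119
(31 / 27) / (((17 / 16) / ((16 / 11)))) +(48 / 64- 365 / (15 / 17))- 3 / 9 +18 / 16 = -410.55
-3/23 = -0.13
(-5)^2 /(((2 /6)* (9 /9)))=75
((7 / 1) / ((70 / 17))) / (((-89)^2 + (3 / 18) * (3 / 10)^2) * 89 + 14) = 340/140996867 = 0.00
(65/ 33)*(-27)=-53.18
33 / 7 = 4.71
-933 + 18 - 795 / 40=-7479/8 = -934.88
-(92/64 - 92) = 1449/16 = 90.56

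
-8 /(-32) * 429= 429/4 = 107.25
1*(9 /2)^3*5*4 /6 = 1215/4 = 303.75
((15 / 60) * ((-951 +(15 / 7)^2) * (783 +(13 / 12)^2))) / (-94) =872766409/442176 = 1973.80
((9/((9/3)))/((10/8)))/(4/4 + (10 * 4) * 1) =12/205 = 0.06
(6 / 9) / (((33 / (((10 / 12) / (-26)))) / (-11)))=5/702 = 0.01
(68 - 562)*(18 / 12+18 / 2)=-5187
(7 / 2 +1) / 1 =9/2 = 4.50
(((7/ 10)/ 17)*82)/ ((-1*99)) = -0.03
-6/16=-3/8 = -0.38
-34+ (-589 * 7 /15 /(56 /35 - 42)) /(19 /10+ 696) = -10268149/302091 = -33.99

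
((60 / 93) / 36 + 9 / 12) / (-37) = -857/41292 = -0.02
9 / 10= 0.90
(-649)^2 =421201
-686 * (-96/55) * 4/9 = 87808/165 = 532.17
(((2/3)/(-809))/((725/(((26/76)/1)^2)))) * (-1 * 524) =44278/635206575 = 0.00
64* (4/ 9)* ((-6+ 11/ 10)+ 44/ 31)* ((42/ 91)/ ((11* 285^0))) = -21248/5115 = -4.15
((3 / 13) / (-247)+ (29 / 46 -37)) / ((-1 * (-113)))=-5372141/16690778 = -0.32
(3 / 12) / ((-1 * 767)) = -1/3068 = 0.00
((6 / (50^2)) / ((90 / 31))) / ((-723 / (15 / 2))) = -31/3615000 = 0.00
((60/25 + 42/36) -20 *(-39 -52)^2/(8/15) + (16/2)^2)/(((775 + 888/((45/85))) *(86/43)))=-4657049/73570 = -63.30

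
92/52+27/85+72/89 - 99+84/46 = -213250813/2261935 = -94.28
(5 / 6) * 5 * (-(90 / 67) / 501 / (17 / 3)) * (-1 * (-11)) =-4125/190213 = -0.02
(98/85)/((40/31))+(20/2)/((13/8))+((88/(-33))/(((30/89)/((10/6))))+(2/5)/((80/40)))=-3543091/596700 = -5.94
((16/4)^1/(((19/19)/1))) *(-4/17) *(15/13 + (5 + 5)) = -2320/221 = -10.50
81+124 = 205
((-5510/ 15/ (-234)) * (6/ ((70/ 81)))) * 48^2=11425536/455 = 25111.07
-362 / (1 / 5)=-1810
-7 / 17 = -0.41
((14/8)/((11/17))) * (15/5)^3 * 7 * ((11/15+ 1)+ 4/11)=1296981/1210 = 1071.89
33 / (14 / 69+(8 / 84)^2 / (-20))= 1673595/10267 = 163.01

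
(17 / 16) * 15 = 255/16 = 15.94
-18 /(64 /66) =-297/16 = -18.56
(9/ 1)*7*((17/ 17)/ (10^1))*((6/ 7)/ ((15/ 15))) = 27/5 = 5.40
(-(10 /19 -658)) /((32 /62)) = 96813/76 = 1273.86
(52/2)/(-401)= -26/401 = -0.06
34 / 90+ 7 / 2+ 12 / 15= 421/90 = 4.68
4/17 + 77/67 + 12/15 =12441/5695 = 2.18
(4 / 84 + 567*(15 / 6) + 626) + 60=88349/42 = 2103.55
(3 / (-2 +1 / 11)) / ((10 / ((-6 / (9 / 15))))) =11/7 = 1.57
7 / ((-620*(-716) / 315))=441/88784 = 0.00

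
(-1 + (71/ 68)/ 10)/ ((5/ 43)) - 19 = -90787/3400 = -26.70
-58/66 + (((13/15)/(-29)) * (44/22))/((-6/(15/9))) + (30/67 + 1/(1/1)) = 337919/577071 = 0.59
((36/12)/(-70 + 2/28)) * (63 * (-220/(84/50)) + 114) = 341712/979 = 349.04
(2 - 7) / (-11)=5/11 = 0.45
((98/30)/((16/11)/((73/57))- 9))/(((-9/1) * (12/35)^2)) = 1928003/4910544 = 0.39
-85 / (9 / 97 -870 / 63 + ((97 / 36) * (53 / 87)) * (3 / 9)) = 542290140/84020473 = 6.45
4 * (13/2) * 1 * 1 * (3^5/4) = 3159/2 = 1579.50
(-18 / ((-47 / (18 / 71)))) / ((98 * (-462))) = -27/12590501 = 0.00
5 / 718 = 0.01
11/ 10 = 1.10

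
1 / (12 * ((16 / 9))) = 0.05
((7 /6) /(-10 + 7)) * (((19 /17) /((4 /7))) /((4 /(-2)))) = 931/2448 = 0.38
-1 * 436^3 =-82881856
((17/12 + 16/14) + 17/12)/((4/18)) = 501/28 = 17.89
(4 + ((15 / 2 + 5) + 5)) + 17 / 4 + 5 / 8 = 211/8 = 26.38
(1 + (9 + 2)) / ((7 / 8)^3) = 6144/343 = 17.91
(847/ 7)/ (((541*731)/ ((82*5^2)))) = 248050/395471 = 0.63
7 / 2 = 3.50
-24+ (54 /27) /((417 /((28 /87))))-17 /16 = -14546983/580464 = -25.06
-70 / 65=-14/13 = -1.08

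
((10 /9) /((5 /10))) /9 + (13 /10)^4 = 2513441/810000 = 3.10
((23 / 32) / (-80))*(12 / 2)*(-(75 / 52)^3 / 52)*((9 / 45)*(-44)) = -12808125/467943424 = -0.03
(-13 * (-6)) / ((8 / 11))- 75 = 129/4 = 32.25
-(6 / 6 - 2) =1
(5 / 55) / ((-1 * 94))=-1/1034 = 0.00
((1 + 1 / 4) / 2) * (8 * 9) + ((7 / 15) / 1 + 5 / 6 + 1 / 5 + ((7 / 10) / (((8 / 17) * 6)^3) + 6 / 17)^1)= 881449927/18800640 = 46.88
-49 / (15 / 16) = -784/15 = -52.27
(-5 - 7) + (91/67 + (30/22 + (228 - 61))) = 116241/737 = 157.72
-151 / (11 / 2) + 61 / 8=-1745/88 = -19.83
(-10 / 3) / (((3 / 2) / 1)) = -2.22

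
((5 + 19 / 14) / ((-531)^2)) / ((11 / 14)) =89/3101571 = 0.00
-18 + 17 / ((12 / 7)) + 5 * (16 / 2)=383/12 = 31.92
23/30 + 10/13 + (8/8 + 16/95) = 20039/7410 = 2.70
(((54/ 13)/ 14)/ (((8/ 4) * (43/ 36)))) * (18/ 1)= 8748/3913 = 2.24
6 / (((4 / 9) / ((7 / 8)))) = 189/16 = 11.81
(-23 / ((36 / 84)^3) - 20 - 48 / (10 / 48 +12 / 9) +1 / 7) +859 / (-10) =-30005387/69930 = -429.08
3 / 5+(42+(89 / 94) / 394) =7889113/185180 = 42.60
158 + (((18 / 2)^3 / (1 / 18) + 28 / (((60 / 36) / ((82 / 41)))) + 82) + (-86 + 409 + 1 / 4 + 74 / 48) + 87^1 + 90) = 1667687/120 = 13897.39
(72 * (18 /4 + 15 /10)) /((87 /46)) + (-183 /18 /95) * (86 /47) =88652413/388455 = 228.22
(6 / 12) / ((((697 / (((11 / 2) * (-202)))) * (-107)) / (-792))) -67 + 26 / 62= -72.48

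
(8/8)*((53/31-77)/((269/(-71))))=19.87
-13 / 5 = -2.60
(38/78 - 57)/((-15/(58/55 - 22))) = -282112/3575 = -78.91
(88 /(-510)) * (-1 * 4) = 176/255 = 0.69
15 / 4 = 3.75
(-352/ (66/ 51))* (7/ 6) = -952/3 = -317.33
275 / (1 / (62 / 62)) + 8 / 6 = 829/3 = 276.33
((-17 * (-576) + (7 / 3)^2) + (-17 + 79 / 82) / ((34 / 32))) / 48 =61364689/301104 = 203.80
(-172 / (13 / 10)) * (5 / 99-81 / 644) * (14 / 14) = 2063570/207207 = 9.96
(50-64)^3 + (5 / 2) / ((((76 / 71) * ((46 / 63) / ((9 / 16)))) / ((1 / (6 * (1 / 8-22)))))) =-383722877/139840 = -2744.01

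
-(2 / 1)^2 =-4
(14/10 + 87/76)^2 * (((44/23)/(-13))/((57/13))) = -10285979/47327100 = -0.22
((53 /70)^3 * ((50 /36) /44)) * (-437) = -65059249/10866240 = -5.99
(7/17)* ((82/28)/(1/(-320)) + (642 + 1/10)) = -121.49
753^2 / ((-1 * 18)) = -31500.50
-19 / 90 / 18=-19/1620 = -0.01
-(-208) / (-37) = -208/37 = -5.62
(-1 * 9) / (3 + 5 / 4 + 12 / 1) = -36/65 = -0.55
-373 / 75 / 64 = -373/4800 = -0.08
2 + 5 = 7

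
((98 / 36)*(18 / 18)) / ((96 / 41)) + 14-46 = -53287/1728 = -30.84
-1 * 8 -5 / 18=-8.28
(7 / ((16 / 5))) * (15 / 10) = 105/32 = 3.28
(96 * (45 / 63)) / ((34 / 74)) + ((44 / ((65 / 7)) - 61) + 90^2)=63372717/7735 = 8192.98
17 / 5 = 3.40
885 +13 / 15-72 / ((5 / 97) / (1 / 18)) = 12124/15 = 808.27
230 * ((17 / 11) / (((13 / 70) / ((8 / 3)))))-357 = 2036447/429 = 4746.96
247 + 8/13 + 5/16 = 51569/208 = 247.93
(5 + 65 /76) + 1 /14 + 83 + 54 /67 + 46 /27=87997261/962388 = 91.44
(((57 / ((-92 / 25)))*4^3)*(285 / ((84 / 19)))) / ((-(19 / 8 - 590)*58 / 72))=-987696000/7316323 = -135.00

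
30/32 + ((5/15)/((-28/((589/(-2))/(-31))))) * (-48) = 713/112 = 6.37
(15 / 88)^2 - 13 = -100447/7744 = -12.97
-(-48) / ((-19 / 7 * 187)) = -336/3553 = -0.09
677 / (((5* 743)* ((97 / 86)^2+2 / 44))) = 55078012/398236855 = 0.14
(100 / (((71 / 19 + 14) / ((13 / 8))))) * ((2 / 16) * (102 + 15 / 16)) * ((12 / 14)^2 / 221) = 7040925/17966144 = 0.39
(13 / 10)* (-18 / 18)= -13/10 = -1.30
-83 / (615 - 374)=-83/241 = -0.34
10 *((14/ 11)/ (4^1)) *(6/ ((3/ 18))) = 1260/11 = 114.55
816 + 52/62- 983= -5151/31 = -166.16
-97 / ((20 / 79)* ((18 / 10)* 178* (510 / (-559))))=4283617/3268080 = 1.31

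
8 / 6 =4/3 = 1.33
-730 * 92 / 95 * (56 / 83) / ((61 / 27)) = -20309184/96197 = -211.12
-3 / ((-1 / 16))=48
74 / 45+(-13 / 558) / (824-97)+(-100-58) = -317140729/2028330 = -156.36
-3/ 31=-0.10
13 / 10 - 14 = -127/10 = -12.70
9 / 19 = 0.47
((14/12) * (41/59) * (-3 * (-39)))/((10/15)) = 33579/236 = 142.28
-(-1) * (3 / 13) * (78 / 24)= 3/4 = 0.75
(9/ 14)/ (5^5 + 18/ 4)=9/43813 = 0.00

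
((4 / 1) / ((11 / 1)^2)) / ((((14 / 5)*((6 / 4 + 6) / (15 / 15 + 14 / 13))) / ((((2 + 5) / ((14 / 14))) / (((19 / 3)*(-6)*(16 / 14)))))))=-63/119548 = 0.00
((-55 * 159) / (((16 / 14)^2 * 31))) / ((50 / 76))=-1628319/4960 = -328.29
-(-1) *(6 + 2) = 8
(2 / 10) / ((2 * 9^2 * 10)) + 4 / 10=3241/8100 = 0.40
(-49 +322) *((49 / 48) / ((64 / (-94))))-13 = -216229/512 = -422.32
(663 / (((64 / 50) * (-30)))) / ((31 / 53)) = -58565/1984 = -29.52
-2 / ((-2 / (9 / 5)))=9/5 = 1.80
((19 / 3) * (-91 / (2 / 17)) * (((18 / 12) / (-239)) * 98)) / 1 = 1440257/478 = 3013.09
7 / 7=1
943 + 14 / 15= 943.93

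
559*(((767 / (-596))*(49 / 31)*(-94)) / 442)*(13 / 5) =987418159/1570460 = 628.74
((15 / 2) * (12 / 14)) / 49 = 45/343 = 0.13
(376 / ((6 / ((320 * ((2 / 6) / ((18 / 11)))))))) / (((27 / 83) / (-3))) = -27463040/729 = -37672.21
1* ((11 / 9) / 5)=11/45 = 0.24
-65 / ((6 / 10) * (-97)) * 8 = 2600/291 = 8.93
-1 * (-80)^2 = -6400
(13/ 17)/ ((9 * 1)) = 13/153 = 0.08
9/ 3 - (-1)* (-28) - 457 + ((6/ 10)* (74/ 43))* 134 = -73882/215 = -343.64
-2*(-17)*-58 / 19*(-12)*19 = 23664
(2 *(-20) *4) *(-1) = 160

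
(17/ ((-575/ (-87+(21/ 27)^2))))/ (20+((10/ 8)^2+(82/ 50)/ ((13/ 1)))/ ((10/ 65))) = 3806912/46167003 = 0.08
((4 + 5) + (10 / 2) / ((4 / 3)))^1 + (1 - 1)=51/4 = 12.75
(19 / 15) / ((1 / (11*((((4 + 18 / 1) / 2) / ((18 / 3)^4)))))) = 2299/19440 = 0.12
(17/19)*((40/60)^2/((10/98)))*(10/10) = 3332/855 = 3.90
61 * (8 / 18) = 244/9 = 27.11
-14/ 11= -1.27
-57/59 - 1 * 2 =-175/59 = -2.97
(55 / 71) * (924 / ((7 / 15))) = 108900/71 = 1533.80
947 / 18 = 52.61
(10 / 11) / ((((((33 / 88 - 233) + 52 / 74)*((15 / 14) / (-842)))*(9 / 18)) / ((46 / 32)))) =2866168/323631 = 8.86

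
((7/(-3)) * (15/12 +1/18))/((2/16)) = -24.37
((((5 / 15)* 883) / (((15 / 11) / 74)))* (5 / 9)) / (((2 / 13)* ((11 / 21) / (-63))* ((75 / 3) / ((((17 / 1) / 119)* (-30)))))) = 5946122/5 = 1189224.40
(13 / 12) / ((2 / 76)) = 247/6 = 41.17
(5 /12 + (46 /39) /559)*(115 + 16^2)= 4516183/29068 = 155.37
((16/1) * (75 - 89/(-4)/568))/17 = 170489/2414 = 70.63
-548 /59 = -9.29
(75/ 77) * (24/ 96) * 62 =2325/154 = 15.10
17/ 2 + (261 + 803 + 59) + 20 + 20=2343/2 = 1171.50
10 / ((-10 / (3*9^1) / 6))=-162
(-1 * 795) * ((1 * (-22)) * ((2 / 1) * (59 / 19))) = 2063820/19 = 108622.11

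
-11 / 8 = -1.38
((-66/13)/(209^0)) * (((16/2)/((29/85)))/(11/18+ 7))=-807840/51649 = -15.64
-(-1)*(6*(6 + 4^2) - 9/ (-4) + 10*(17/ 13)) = 7661/52 = 147.33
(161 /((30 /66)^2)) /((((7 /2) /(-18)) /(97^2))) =-942668892/25 = -37706755.68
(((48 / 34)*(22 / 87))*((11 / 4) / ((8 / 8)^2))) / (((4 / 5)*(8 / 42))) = 12705/1972 = 6.44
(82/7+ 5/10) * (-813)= -139023/14 = -9930.21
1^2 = 1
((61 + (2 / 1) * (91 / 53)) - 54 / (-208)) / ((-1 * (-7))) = 356591/38584 = 9.24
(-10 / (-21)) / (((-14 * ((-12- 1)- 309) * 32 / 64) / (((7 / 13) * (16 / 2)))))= 40/43953 = 0.00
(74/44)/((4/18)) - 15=-327/44 = -7.43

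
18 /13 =1.38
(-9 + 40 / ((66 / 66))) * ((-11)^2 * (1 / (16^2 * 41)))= 3751/10496 = 0.36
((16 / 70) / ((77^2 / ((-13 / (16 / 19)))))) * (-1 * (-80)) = -1976/41503 = -0.05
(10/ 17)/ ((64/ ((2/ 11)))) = 5/2992 = 0.00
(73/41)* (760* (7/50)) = 38836/205 = 189.44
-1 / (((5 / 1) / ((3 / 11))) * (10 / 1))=-3/550 = -0.01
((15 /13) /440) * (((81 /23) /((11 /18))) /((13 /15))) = 0.02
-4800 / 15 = -320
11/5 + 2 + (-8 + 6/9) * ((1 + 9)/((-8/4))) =613/15 = 40.87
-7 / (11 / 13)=-91/11 = -8.27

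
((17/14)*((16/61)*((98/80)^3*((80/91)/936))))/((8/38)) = 775523/296899200 = 0.00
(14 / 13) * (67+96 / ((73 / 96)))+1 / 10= 1975929/9490 = 208.21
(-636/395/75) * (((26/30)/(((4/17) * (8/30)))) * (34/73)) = -199121/1441750 = -0.14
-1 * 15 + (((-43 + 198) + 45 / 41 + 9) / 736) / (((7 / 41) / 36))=5943/184 = 32.30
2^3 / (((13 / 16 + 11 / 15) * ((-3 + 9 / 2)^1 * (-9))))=-1280/3339 = -0.38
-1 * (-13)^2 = -169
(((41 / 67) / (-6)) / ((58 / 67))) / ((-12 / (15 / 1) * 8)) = 205/11136 = 0.02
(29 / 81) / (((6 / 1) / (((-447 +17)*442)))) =-2755870/243 = -11341.03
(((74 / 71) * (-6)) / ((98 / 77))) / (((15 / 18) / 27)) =-159.20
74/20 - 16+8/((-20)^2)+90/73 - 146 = -286611/1825 = -157.05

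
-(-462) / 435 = 154/145 = 1.06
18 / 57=6/19 = 0.32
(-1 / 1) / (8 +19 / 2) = -0.06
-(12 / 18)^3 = -8/27 = -0.30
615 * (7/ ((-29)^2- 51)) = 861/158 = 5.45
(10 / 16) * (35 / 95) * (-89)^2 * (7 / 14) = 277235/304 = 911.96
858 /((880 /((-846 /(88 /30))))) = -49491/176 = -281.20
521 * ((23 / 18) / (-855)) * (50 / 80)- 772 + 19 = -18553855/24624 = -753.49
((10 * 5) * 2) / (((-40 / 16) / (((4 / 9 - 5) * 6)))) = 3280/3 = 1093.33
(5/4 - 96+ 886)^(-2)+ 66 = 66.00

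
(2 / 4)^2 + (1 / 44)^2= 485/1936 = 0.25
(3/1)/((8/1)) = 3/8 = 0.38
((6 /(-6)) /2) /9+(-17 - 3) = -361/18 = -20.06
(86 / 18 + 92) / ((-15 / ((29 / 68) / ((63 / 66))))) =-277849/96390 = -2.88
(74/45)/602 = 37/13545 = 0.00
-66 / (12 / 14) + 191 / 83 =-6200/83 = -74.70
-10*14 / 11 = -140/11 = -12.73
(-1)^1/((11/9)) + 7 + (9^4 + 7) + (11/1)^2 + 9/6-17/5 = 736261/110 = 6693.28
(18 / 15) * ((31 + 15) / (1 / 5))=276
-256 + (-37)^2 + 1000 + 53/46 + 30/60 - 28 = 47993/23 = 2086.65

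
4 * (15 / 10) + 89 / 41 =335/41 = 8.17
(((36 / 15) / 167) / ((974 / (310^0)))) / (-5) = -6/2033225 = 0.00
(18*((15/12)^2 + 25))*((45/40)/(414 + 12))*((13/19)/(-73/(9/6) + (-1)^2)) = -34425/1899392 = -0.02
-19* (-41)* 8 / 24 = 779/3 = 259.67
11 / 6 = 1.83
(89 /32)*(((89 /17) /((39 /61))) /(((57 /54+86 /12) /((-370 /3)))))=-2415905/7072 = -341.62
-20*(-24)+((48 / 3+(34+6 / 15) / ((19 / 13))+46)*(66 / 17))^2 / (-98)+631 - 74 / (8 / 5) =-107116333/1768900 = -60.56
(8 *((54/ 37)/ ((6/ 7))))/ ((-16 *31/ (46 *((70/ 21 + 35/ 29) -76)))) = 3002811/33263 = 90.27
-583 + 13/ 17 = -9898/17 = -582.24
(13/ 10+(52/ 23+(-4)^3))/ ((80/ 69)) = -41703/800 = -52.13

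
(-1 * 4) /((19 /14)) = -56/19 = -2.95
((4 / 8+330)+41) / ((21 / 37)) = 27491/42 = 654.55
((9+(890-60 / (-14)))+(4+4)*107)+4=1763.29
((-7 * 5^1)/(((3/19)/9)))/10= -399/2 = -199.50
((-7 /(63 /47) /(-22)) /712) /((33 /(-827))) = -38869/4652208 = -0.01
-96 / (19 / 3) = -288/19 = -15.16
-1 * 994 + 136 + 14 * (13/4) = -1625/2 = -812.50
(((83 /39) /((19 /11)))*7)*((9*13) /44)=1743/76 = 22.93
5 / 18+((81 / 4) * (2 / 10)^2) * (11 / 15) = 3923/4500 = 0.87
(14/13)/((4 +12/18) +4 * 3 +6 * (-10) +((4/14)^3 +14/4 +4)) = -28812/958061 = -0.03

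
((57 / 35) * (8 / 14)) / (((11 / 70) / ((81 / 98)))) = 18468/3773 = 4.89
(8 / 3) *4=32/3 = 10.67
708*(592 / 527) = 419136/527 = 795.32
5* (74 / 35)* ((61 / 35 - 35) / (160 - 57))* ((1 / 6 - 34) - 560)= 7307204/3605 = 2026.96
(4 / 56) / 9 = 1/126 = 0.01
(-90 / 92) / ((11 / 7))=-315/506 = -0.62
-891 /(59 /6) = -5346/59 = -90.61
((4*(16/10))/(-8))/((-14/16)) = 32/35 = 0.91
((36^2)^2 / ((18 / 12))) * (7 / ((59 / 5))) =39191040/59 = 664254.92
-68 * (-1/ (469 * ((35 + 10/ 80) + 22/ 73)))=2336/570773 = 0.00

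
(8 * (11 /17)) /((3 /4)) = 352/51 = 6.90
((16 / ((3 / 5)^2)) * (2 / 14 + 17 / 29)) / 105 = 11840/38367 = 0.31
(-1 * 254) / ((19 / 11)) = -2794/19 = -147.05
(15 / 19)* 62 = 48.95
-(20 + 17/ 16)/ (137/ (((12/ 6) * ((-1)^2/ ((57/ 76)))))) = -337/822 = -0.41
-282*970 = -273540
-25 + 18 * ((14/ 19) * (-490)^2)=60504725/19 = 3184459.21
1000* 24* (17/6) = 68000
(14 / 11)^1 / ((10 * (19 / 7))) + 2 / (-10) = -32/209 = -0.15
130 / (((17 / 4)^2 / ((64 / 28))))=33280/2023 = 16.45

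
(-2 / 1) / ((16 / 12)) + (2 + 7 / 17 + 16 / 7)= 761/238 = 3.20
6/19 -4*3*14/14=-11.68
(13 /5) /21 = 13/105 = 0.12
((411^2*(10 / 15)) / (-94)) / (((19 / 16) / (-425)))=382887600/893 = 428765.51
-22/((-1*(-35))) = -22/35 = -0.63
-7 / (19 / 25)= -9.21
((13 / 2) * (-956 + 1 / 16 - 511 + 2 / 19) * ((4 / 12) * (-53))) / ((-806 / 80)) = -39389335/2356 = -16718.73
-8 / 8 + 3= 2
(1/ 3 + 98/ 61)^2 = 126025/33489 = 3.76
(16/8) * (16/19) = 32/19 = 1.68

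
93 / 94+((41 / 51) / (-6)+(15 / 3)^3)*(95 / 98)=171997627/1409436 = 122.03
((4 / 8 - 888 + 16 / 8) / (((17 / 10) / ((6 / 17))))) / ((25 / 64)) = -680064/1445 = -470.63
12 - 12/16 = 45/4 = 11.25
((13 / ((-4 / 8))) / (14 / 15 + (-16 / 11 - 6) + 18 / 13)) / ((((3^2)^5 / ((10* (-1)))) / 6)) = -185900/36144549 = -0.01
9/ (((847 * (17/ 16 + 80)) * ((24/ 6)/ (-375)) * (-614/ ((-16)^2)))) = 1728000/337257613 = 0.01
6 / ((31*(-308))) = -3/4774 = 0.00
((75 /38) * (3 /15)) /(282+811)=15/41534 = 0.00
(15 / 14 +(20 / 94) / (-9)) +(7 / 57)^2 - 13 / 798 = 1118710/1068921 = 1.05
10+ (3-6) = 7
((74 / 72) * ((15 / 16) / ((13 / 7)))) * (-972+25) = -1226365/2496 = -491.33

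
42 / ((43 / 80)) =3360/43 = 78.14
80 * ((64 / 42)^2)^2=83886080/194481 = 431.33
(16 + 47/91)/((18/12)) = 1002/91 = 11.01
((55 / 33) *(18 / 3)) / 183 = 10/183 = 0.05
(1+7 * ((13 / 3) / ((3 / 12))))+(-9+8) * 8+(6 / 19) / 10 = 32594/285 = 114.36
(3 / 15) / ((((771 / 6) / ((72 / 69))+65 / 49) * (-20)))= -588/7318975 = 0.00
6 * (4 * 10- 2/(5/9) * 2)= 984/5 = 196.80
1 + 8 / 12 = 5/3 = 1.67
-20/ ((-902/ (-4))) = -40/451 = -0.09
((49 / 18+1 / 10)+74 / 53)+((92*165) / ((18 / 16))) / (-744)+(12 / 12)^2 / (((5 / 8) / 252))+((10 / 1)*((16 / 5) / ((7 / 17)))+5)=81426482/172515 = 472.00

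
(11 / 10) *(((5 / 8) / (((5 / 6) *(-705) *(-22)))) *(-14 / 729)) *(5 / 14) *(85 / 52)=-17/28506816 = 0.00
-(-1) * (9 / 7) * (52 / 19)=3.52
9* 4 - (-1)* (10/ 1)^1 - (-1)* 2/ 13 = 600/13 = 46.15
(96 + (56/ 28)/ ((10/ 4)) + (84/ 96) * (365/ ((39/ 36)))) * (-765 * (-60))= 233672310/13 = 17974793.08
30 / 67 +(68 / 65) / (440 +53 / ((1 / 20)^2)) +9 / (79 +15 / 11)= 448433051/801058700 = 0.56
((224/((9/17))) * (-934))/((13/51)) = -1550344.21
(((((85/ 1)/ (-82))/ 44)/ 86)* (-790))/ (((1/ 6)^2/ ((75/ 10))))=4532625/77572 = 58.43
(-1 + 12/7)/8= 5/56 = 0.09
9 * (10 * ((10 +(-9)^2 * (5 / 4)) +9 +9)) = 23265/2 = 11632.50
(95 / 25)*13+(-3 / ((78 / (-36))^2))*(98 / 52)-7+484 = 5769274/10985 = 525.20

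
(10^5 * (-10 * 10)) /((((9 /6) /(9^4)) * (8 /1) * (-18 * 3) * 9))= 11250000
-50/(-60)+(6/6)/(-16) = 37/48 = 0.77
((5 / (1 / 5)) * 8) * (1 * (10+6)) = 3200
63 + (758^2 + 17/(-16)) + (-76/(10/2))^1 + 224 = 45986779/80 = 574834.74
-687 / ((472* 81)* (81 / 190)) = -0.04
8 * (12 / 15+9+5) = 592/5 = 118.40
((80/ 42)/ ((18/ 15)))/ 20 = 5/63 = 0.08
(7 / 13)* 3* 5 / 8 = 105/104 = 1.01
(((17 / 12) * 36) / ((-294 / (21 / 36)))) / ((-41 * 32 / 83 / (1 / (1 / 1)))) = 1411/220416 = 0.01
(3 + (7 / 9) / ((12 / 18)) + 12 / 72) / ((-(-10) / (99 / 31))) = 429/310 = 1.38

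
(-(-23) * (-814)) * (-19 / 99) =32338/9 = 3593.11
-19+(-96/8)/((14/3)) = -151/7 = -21.57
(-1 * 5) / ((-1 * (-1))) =-5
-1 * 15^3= -3375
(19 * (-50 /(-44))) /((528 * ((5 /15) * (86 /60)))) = 7125/83248 = 0.09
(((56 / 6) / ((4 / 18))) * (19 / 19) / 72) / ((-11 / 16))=-28/33 = -0.85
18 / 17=1.06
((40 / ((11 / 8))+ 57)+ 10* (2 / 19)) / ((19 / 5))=91065/3971 = 22.93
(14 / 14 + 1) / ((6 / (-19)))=-19/3 = -6.33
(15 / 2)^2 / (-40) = -45/32 = -1.41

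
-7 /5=-1.40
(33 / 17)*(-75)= -2475/17 = -145.59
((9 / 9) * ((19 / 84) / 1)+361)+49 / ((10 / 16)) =184643/420 = 439.63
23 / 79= 0.29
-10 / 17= -0.59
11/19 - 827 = -15702/19 = -826.42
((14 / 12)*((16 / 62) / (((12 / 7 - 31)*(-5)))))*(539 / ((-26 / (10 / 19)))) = -105644/4709055 = -0.02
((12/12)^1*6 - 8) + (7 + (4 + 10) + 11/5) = 106/5 = 21.20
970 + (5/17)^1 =16495/17 = 970.29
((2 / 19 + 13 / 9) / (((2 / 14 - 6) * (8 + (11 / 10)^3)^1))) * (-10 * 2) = 5300000/9345663 = 0.57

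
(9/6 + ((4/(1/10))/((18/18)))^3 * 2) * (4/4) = 256003/2 = 128001.50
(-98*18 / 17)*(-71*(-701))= -87796044/17 = -5164473.18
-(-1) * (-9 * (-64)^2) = -36864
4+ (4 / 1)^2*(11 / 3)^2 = 1972/9 = 219.11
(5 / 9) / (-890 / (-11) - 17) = 55/6327 = 0.01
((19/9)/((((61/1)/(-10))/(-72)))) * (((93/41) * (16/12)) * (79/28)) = 3722480/17507 = 212.63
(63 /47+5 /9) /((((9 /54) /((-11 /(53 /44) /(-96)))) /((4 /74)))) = 48521/829503 = 0.06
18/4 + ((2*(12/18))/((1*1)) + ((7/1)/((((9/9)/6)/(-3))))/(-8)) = 259/12 = 21.58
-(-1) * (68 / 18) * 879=9962/3 = 3320.67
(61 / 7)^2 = 3721/49 = 75.94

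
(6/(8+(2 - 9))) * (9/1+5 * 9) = 324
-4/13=-0.31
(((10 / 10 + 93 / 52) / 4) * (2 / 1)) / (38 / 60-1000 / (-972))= 176175/210028 = 0.84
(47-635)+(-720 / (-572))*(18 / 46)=-1932312/3289 = -587.51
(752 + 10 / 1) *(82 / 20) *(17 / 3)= 88519/5 = 17703.80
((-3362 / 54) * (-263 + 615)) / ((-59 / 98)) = 36401.62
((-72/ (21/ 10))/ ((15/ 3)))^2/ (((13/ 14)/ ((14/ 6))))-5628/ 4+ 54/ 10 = -83424/65 = -1283.45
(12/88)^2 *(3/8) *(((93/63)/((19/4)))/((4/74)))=10323/257488 = 0.04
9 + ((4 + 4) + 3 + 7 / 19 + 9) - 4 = 482/19 = 25.37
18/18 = 1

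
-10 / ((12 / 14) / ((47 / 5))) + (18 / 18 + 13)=-95.67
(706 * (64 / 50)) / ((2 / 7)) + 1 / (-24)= 1897703/600 = 3162.84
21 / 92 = 0.23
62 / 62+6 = 7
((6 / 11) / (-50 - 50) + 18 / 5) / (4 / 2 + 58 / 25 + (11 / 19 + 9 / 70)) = 262941/367763 = 0.71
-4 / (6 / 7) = -14/3 = -4.67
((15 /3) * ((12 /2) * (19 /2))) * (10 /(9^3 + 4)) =2850/733 = 3.89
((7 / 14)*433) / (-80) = -433/160 = -2.71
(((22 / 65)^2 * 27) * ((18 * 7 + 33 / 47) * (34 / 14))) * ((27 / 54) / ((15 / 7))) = 44097966/198575 = 222.07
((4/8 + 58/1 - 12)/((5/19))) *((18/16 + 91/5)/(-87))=-455297/11600 = -39.25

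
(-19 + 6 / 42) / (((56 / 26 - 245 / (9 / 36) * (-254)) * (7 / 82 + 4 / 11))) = -128986/764502165 = 0.00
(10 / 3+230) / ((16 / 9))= 525/4 = 131.25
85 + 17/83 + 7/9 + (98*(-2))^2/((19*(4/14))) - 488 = 6674.61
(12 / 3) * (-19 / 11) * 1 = -76/11 = -6.91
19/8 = 2.38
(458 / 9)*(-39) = -5954/3 = -1984.67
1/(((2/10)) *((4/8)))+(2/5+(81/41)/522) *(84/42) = 64251/5945 = 10.81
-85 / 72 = -1.18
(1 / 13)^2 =1/169 = 0.01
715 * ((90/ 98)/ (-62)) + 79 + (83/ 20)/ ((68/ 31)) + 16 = 178284187/2065840 = 86.30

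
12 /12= 1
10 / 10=1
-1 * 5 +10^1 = 5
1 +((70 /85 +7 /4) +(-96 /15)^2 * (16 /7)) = 1156637/11900 = 97.20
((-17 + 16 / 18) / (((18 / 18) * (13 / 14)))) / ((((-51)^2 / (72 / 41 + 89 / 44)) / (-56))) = 11396420/8073351 = 1.41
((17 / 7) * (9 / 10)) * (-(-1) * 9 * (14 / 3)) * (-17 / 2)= -7803/10 = -780.30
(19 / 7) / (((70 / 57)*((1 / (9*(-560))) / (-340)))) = 26511840/7 = 3787405.71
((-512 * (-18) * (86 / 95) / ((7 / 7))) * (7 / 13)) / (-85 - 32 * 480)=-0.29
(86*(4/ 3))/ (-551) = -0.21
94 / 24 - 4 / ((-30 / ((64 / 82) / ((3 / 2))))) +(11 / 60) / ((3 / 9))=8369/1845 = 4.54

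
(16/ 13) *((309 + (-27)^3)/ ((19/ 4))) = -1239936/247 = -5019.98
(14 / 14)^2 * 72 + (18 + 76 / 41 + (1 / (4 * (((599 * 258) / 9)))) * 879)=91.87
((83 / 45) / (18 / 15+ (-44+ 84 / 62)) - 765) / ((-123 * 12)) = 44231813/85336416 = 0.52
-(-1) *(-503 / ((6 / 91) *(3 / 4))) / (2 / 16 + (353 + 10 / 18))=-732368/25465 = -28.76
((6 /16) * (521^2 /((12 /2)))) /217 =271441/3472 = 78.18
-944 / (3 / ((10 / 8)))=-1180/3 = -393.33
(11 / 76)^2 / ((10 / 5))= 121/11552 = 0.01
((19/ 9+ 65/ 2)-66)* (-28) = 7910/9 = 878.89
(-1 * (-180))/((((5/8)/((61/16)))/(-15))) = -16470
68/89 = 0.76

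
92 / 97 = 0.95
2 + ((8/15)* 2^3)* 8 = 542/15 = 36.13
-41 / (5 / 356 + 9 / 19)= -277324/3299 = -84.06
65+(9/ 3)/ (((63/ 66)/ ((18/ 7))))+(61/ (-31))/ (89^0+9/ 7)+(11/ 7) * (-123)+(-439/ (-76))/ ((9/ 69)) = -106365319/1385328 = -76.78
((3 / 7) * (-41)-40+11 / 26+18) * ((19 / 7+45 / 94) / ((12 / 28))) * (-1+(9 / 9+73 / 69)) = -364260875/1180452 = -308.58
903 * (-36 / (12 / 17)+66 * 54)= 3172239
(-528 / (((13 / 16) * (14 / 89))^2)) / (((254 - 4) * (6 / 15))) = -66916608/207025 = -323.23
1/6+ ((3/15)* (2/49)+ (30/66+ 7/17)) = 286199/274890 = 1.04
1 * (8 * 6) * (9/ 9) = 48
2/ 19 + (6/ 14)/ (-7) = 41/931 = 0.04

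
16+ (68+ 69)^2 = 18785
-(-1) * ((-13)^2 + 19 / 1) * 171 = 32148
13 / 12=1.08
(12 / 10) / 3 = 2/5 = 0.40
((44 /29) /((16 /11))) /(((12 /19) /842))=967879/696 = 1390.63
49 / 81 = 0.60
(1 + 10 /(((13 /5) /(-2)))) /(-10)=87/130 = 0.67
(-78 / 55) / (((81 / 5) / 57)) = -494/99 = -4.99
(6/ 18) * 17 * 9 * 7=357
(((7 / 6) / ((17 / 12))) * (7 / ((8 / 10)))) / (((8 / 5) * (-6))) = -1225/1632 = -0.75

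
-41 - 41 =-82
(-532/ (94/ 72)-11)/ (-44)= 19669/2068 = 9.51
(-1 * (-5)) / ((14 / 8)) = 20/7 = 2.86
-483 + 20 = -463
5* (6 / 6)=5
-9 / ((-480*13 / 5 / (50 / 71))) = 75/14768 = 0.01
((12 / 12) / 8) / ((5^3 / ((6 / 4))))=3/2000 = 0.00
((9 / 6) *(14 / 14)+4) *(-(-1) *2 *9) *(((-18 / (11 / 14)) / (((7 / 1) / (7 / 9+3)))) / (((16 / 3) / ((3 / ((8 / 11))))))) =-15147/16 = -946.69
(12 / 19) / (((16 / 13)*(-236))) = -39/17936 = 0.00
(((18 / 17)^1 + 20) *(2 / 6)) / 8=179/204 = 0.88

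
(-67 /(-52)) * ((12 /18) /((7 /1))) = 67/546 = 0.12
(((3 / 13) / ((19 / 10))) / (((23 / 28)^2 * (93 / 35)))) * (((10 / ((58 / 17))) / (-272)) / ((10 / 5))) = -42875/117466037 = 0.00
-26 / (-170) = 13/85 = 0.15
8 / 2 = 4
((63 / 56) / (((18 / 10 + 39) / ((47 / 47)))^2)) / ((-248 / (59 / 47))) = -1475/431178752 = 0.00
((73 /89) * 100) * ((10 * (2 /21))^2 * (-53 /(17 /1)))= -154760000/667233 = -231.94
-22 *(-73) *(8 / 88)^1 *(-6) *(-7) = 6132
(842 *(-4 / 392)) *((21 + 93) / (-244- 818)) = 7999/8673 = 0.92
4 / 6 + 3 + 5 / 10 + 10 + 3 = 103/6 = 17.17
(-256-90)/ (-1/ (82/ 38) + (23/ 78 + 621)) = -1106508/1985419 = -0.56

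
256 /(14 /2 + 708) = 256/715 = 0.36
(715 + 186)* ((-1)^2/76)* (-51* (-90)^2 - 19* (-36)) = -92896704/19 = -4889300.21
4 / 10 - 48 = -238/5 = -47.60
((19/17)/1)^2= 1.25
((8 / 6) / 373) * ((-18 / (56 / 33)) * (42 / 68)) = -297/12682 = -0.02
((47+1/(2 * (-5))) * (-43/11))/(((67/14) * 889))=-301/6985 = -0.04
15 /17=0.88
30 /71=0.42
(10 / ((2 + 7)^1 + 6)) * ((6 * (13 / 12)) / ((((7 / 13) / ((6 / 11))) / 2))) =676/77 = 8.78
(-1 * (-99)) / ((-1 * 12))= -33/4 = -8.25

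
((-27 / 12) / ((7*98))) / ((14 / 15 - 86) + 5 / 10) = 135/3480764 = 0.00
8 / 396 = 2/99 = 0.02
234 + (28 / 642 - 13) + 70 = 93425/321 = 291.04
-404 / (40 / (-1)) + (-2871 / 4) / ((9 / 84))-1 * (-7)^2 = -67379/10 = -6737.90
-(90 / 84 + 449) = -6301/14 = -450.07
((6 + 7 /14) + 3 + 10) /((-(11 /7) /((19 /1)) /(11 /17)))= -5187/34 = -152.56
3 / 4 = 0.75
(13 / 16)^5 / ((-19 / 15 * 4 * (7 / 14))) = -5569395/39845888 = -0.14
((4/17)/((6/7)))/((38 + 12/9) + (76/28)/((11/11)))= 98/15011 = 0.01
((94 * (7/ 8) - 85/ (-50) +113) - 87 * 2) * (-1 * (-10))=459/2 = 229.50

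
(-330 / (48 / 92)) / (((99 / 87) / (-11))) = 36685/6 = 6114.17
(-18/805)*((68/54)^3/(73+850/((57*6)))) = -373388/631249605 = 0.00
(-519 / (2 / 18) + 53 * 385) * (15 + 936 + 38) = 15560926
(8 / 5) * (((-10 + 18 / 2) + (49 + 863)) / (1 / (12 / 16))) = 5466/5 = 1093.20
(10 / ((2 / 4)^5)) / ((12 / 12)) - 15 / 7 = 2225/7 = 317.86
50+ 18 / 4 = 109/2 = 54.50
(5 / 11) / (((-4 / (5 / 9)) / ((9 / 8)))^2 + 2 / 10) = 125/11319 = 0.01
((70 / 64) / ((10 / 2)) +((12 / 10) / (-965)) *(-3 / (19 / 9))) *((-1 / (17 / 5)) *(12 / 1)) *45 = -35.02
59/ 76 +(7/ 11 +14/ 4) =4107/836 = 4.91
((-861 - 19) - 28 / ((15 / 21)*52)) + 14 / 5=-57067/65 = -877.95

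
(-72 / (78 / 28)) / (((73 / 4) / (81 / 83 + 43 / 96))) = -158830/78767 = -2.02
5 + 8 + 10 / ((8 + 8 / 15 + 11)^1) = 3959/293 = 13.51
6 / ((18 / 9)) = 3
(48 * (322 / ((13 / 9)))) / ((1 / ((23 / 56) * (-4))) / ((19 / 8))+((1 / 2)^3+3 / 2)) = 162102528/20735 = 7817.82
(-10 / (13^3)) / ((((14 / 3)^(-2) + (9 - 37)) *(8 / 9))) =2205/12037363 = 0.00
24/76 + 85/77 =2077/1463 = 1.42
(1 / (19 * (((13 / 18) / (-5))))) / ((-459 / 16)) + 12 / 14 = 76702/88179 = 0.87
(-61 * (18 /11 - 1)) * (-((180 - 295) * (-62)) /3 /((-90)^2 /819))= 27705041/2970 = 9328.30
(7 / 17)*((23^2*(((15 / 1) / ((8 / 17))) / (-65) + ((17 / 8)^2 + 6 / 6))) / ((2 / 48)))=46446729/1768 = 26270.77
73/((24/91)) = 6643/24 = 276.79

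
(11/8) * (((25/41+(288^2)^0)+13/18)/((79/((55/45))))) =208241/4197744 = 0.05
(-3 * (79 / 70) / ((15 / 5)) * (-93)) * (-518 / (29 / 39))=-10601721/145 = -73115.32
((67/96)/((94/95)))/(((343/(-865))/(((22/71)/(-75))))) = 2422519/329642208 = 0.01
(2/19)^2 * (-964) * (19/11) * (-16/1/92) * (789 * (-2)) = -24339072/4807 = -5063.26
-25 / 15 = -5/3 = -1.67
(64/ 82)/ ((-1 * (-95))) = 32/3895 = 0.01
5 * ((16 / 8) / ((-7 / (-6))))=8.57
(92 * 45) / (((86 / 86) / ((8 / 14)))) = 16560/7 = 2365.71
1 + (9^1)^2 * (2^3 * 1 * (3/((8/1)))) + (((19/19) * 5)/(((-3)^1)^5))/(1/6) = 19754/81 = 243.88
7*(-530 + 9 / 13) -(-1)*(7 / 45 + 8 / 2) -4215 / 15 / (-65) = -432511/117 = -3696.68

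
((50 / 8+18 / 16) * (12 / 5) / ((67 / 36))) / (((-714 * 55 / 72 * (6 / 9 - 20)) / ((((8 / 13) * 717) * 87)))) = 986844384/28503475 = 34.62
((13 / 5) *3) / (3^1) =13/5 = 2.60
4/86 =2/43 = 0.05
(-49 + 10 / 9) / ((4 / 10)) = -2155/18 = -119.72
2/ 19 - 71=-1347/19 = -70.89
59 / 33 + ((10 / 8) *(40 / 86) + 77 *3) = 233.37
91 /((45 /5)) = 91/9 = 10.11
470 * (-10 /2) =-2350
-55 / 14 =-3.93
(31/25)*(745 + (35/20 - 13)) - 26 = 17677/20 = 883.85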